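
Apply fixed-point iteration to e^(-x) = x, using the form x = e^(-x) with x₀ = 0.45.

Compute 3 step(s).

Equation: e^(-x) = x
Fixed-point form: x = e^(-x)
x₀ = 0.45

x_1 = g(0.450000) = 0.637628
x_2 = g(0.637628) = 0.528545
x_3 = g(0.528545) = 0.589462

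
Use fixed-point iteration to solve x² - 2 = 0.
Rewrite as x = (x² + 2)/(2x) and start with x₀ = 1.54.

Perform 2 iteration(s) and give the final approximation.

Equation: x² - 2 = 0
Fixed-point form: x = (x² + 2)/(2x)
x₀ = 1.54

x_1 = g(1.540000) = 1.419351
x_2 = g(1.419351) = 1.414223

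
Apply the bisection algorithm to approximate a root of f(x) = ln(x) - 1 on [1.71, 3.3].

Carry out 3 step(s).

f(x) = ln(x) - 1
Initial interval: [1.71, 3.3]

Iteration 1:
  c_1 = (1.710000 + 3.300000)/2 = 2.505000
  f(c_1) = f(2.505000) = -0.081711
  f(a) × f(c) ≥ 0, new interval: [2.505000, 3.300000]
Iteration 2:
  c_2 = (2.505000 + 3.300000)/2 = 2.902500
  f(c_2) = f(2.902500) = 0.065572
  f(a) × f(c) < 0, new interval: [2.505000, 2.902500]
Iteration 3:
  c_3 = (2.505000 + 2.902500)/2 = 2.703750
  f(c_3) = f(2.703750) = -0.005360
  f(a) × f(c) ≥ 0, new interval: [2.703750, 2.902500]

After 3 iteration(s), the approximation is c_3 = 2.703750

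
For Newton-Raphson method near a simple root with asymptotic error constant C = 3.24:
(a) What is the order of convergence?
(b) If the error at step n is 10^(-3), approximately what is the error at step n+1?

(a) Newton-Raphson has quadratic (order 2) convergence near simple roots.
    This means |e_{n+1}| ≈ C|e_n|².

(b) With |e_n| = 10^(-3) and C = 3.24:
    |e_{n+1}| ≈ 3.24 × (10^(-3))² = 3.24 × 10^(-6)

(a) 2 (quadratic); (b) |e_{n+1}| ≈ 3.240e-06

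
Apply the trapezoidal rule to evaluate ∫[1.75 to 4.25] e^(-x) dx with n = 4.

f(x) = e^(-x)
a = 1.75, b = 4.25, n = 4
h = (b - a)/n = 0.625000

Trapezoidal rule: (h/2)[f(x₀) + 2f(x₁) + 2f(x₂) + ... + f(xₙ)]

x_0 = 1.7500, f(x_0) = 0.173774, coefficient = 1
x_1 = 2.3750, f(x_1) = 0.093014, coefficient = 2
x_2 = 3.0000, f(x_2) = 0.049787, coefficient = 2
x_3 = 3.6250, f(x_3) = 0.026649, coefficient = 2
x_4 = 4.2500, f(x_4) = 0.014264, coefficient = 1

I ≈ (0.625000/2) × 0.526939 = 0.164669
Exact value: 0.159510
Error: 0.005159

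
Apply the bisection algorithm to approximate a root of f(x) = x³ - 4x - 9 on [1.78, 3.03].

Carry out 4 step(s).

f(x) = x³ - 4x - 9
Initial interval: [1.78, 3.03]

Iteration 1:
  c_1 = (1.780000 + 3.030000)/2 = 2.405000
  f(c_1) = f(2.405000) = -4.709420
  f(a) × f(c) ≥ 0, new interval: [2.405000, 3.030000]
Iteration 2:
  c_2 = (2.405000 + 3.030000)/2 = 2.717500
  f(c_2) = f(2.717500) = 0.198211
  f(a) × f(c) < 0, new interval: [2.405000, 2.717500]
Iteration 3:
  c_3 = (2.405000 + 2.717500)/2 = 2.561250
  f(c_3) = f(2.561250) = -2.443196
  f(a) × f(c) ≥ 0, new interval: [2.561250, 2.717500]
Iteration 4:
  c_4 = (2.561250 + 2.717500)/2 = 2.639375
  f(c_4) = f(2.639375) = -1.170821
  f(a) × f(c) ≥ 0, new interval: [2.639375, 2.717500]

After 4 iteration(s), the approximation is c_4 = 2.639375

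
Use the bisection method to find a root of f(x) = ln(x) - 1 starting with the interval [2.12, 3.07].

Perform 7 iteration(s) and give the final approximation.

f(x) = ln(x) - 1
Initial interval: [2.12, 3.07]

Iteration 1:
  c_1 = (2.120000 + 3.070000)/2 = 2.595000
  f(c_1) = f(2.595000) = -0.046413
  f(a) × f(c) ≥ 0, new interval: [2.595000, 3.070000]
Iteration 2:
  c_2 = (2.595000 + 3.070000)/2 = 2.832500
  f(c_2) = f(2.832500) = 0.041160
  f(a) × f(c) < 0, new interval: [2.595000, 2.832500]
Iteration 3:
  c_3 = (2.595000 + 2.832500)/2 = 2.713750
  f(c_3) = f(2.713750) = -0.001669
  f(a) × f(c) ≥ 0, new interval: [2.713750, 2.832500]
Iteration 4:
  c_4 = (2.713750 + 2.832500)/2 = 2.773125
  f(c_4) = f(2.773125) = 0.019975
  f(a) × f(c) < 0, new interval: [2.713750, 2.773125]
Iteration 5:
  c_5 = (2.713750 + 2.773125)/2 = 2.743437
  f(c_5) = f(2.743437) = 0.009212
  f(a) × f(c) < 0, new interval: [2.713750, 2.743437]
Iteration 6:
  c_6 = (2.713750 + 2.743437)/2 = 2.728594
  f(c_6) = f(2.728594) = 0.003786
  f(a) × f(c) < 0, new interval: [2.713750, 2.728594]
Iteration 7:
  c_7 = (2.713750 + 2.728594)/2 = 2.721172
  f(c_7) = f(2.721172) = 0.001063
  f(a) × f(c) < 0, new interval: [2.713750, 2.721172]

After 7 iteration(s), the approximation is c_7 = 2.721172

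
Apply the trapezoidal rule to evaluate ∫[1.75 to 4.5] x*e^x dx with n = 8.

f(x) = x*e^x
a = 1.75, b = 4.5, n = 8
h = (b - a)/n = 0.343750

Trapezoidal rule: (h/2)[f(x₀) + 2f(x₁) + 2f(x₂) + ... + f(xₙ)]

x_0 = 1.7500, f(x_0) = 10.070555, coefficient = 1
x_1 = 2.0938, f(x_1) = 16.991390, coefficient = 2
x_2 = 2.4375, f(x_2) = 27.895710, coefficient = 2
x_3 = 2.7812, f(x_3) = 44.887101, coefficient = 2
x_4 = 3.1250, f(x_4) = 71.124672, coefficient = 2
x_5 = 3.4688, f(x_5) = 111.335070, coefficient = 2
x_6 = 3.8125, f(x_6) = 172.566927, coefficient = 2
x_7 = 4.1562, f(x_7) = 265.300521, coefficient = 2
x_8 = 4.5000, f(x_8) = 405.077091, coefficient = 1

I ≈ (0.343750/2) × 1835.350426 = 315.450854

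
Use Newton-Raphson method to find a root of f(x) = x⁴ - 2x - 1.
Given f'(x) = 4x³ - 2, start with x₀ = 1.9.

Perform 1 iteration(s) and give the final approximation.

f(x) = x⁴ - 2x - 1
f'(x) = 4x³ - 2
x₀ = 1.9

Newton-Raphson formula: x_{n+1} = x_n - f(x_n)/f'(x_n)

Iteration 1:
  f(1.900000) = 8.232100
  f'(1.900000) = 25.436000
  x_1 = 1.900000 - 8.232100/25.436000 = 1.576360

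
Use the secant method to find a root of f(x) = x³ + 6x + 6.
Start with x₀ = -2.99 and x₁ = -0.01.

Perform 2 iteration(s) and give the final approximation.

f(x) = x³ + 6x + 6
x₀ = -2.99, x₁ = -0.01

Secant formula: x_{n+1} = x_n - f(x_n)(x_n - x_{n-1})/(f(x_n) - f(x_{n-1}))

Iteration 1:
  f(-2.990000) = -38.670899
  f(-0.010000) = 5.939999
  x_2 = -0.010000 - 5.939999×(-0.010000 - (-2.990000))/(5.939999 - (-38.670899))
       = -0.406791
Iteration 2:
  f(-0.010000) = 5.939999
  f(-0.406791) = 3.491940
  x_3 = -0.406791 - 3.491940×(-0.406791 - (-0.010000))/(3.491940 - 5.939999)
       = -0.972778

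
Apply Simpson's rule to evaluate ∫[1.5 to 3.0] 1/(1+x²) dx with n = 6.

f(x) = 1/(1+x²)
a = 1.5, b = 3.0, n = 6
h = (b - a)/n = 0.250000

Simpson's rule: (h/3)[f(x₀) + 4f(x₁) + 2f(x₂) + ... + f(xₙ)]

x_0 = 1.5000, f(x_0) = 0.307692, coefficient = 1
x_1 = 1.7500, f(x_1) = 0.246154, coefficient = 4
x_2 = 2.0000, f(x_2) = 0.200000, coefficient = 2
x_3 = 2.2500, f(x_3) = 0.164948, coefficient = 4
x_4 = 2.5000, f(x_4) = 0.137931, coefficient = 2
x_5 = 2.7500, f(x_5) = 0.116788, coefficient = 4
x_6 = 3.0000, f(x_6) = 0.100000, coefficient = 1

I ≈ (0.250000/3) × 3.195117 = 0.266260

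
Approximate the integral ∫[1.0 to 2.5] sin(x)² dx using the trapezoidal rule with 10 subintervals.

f(x) = sin(x)²
a = 1.0, b = 2.5, n = 10
h = (b - a)/n = 0.150000

Trapezoidal rule: (h/2)[f(x₀) + 2f(x₁) + 2f(x₂) + ... + f(xₙ)]

x_0 = 1.0000, f(x_0) = 0.708073, coefficient = 1
x_1 = 1.1500, f(x_1) = 0.833138, coefficient = 2
x_2 = 1.3000, f(x_2) = 0.928444, coefficient = 2
x_3 = 1.4500, f(x_3) = 0.985479, coefficient = 2
x_4 = 1.6000, f(x_4) = 0.999147, coefficient = 2
x_5 = 1.7500, f(x_5) = 0.968228, coefficient = 2
x_6 = 1.9000, f(x_6) = 0.895484, coefficient = 2
x_7 = 2.0500, f(x_7) = 0.787412, coefficient = 2
x_8 = 2.2000, f(x_8) = 0.653666, coefficient = 2
x_9 = 2.3500, f(x_9) = 0.506194, coefficient = 2
x_10 = 2.5000, f(x_10) = 0.358169, coefficient = 1

I ≈ (0.150000/2) × 16.180630 = 1.213547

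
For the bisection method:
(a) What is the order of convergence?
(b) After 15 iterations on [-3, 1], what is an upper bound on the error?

(a) Bisection has linear (order 1) convergence; the error is halved each step.

(b) Error bound = (b-a)/2^n = (1 - (-3))/2^{15}
    = 4/2^{15}

(a) 1 (linear); (b) error ≤ 1.22e-04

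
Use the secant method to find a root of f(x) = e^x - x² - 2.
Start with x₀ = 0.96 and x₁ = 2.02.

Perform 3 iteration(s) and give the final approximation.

f(x) = e^x - x² - 2
x₀ = 0.96, x₁ = 2.02

Secant formula: x_{n+1} = x_n - f(x_n)(x_n - x_{n-1})/(f(x_n) - f(x_{n-1}))

Iteration 1:
  f(0.960000) = -0.309904
  f(2.020000) = 1.457925
  x_2 = 2.020000 - 1.457925×(2.020000 - 0.960000)/(1.457925 - (-0.309904))
       = 1.145820
Iteration 2:
  f(2.020000) = 1.457925
  f(1.145820) = -0.167884
  x_3 = 1.145820 - (-0.167884)×(1.145820 - 2.020000)/(-0.167884 - 1.457925)
       = 1.236090
Iteration 3:
  f(1.145820) = -0.167884
  f(1.236090) = -0.085791
  x_4 = 1.236090 - (-0.085791)×(1.236090 - 1.145820)/(-0.085791 - (-0.167884))
       = 1.330424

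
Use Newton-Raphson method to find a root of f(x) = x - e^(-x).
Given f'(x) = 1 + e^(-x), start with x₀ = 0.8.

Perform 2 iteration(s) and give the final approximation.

f(x) = x - e^(-x)
f'(x) = 1 + e^(-x)
x₀ = 0.8

Newton-Raphson formula: x_{n+1} = x_n - f(x_n)/f'(x_n)

Iteration 1:
  f(0.800000) = 0.350671
  f'(0.800000) = 1.449329
  x_1 = 0.800000 - 0.350671/1.449329 = 0.558046
Iteration 2:
  f(0.558046) = -0.014280
  f'(0.558046) = 1.572326
  x_2 = 0.558046 - (-0.014280)/1.572326 = 0.567128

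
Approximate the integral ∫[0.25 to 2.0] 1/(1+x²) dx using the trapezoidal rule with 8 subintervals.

f(x) = 1/(1+x²)
a = 0.25, b = 2.0, n = 8
h = (b - a)/n = 0.218750

Trapezoidal rule: (h/2)[f(x₀) + 2f(x₁) + 2f(x₂) + ... + f(xₙ)]

x_0 = 0.2500, f(x_0) = 0.941176, coefficient = 1
x_1 = 0.4688, f(x_1) = 0.819856, coefficient = 2
x_2 = 0.6875, f(x_2) = 0.679045, coefficient = 2
x_3 = 0.9062, f(x_3) = 0.549062, coefficient = 2
x_4 = 1.1250, f(x_4) = 0.441379, coefficient = 2
x_5 = 1.3438, f(x_5) = 0.356422, coefficient = 2
x_6 = 1.5625, f(x_6) = 0.290579, coefficient = 2
x_7 = 1.7812, f(x_7) = 0.239644, coefficient = 2
x_8 = 2.0000, f(x_8) = 0.200000, coefficient = 1

I ≈ (0.218750/2) × 7.893150 = 0.863313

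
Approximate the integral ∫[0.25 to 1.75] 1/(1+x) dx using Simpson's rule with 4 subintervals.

f(x) = 1/(1+x)
a = 0.25, b = 1.75, n = 4
h = (b - a)/n = 0.375000

Simpson's rule: (h/3)[f(x₀) + 4f(x₁) + 2f(x₂) + ... + f(xₙ)]

x_0 = 0.2500, f(x_0) = 0.800000, coefficient = 1
x_1 = 0.6250, f(x_1) = 0.615385, coefficient = 4
x_2 = 1.0000, f(x_2) = 0.500000, coefficient = 2
x_3 = 1.3750, f(x_3) = 0.421053, coefficient = 4
x_4 = 1.7500, f(x_4) = 0.363636, coefficient = 1

I ≈ (0.375000/3) × 6.309385 = 0.788673
Exact value: 0.788457
Error: 0.000216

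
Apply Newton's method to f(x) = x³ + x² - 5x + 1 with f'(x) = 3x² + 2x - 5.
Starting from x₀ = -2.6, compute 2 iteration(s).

f(x) = x³ + x² - 5x + 1
f'(x) = 3x² + 2x - 5
x₀ = -2.6

Newton-Raphson formula: x_{n+1} = x_n - f(x_n)/f'(x_n)

Iteration 1:
  f(-2.600000) = 3.184000
  f'(-2.600000) = 10.080000
  x_1 = -2.600000 - 3.184000/10.080000 = -2.915873
Iteration 2:
  f(-2.915873) = -0.709992
  f'(-2.915873) = 14.675200
  x_2 = -2.915873 - (-0.709992)/14.675200 = -2.867493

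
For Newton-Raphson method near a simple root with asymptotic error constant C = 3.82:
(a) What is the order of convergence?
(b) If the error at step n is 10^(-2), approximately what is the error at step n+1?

(a) Newton-Raphson has quadratic (order 2) convergence near simple roots.
    This means |e_{n+1}| ≈ C|e_n|².

(b) With |e_n| = 10^(-2) and C = 3.82:
    |e_{n+1}| ≈ 3.82 × (10^(-2))² = 3.82 × 10^(-4)

(a) 2 (quadratic); (b) |e_{n+1}| ≈ 3.820e-04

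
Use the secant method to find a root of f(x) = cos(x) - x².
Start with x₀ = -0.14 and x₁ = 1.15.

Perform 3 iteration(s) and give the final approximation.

f(x) = cos(x) - x²
x₀ = -0.14, x₁ = 1.15

Secant formula: x_{n+1} = x_n - f(x_n)(x_n - x_{n-1})/(f(x_n) - f(x_{n-1}))

Iteration 1:
  f(-0.140000) = 0.970616
  f(1.150000) = -0.914013
  x_2 = 1.150000 - (-0.914013)×(1.150000 - (-0.140000))/(-0.914013 - 0.970616)
       = 0.524372
Iteration 2:
  f(1.150000) = -0.914013
  f(0.524372) = 0.590672
  x_3 = 0.524372 - 0.590672×(0.524372 - 1.150000)/(0.590672 - (-0.914013))
       = 0.769966
Iteration 3:
  f(0.524372) = 0.590672
  f(0.769966) = 0.125087
  x_4 = 0.769966 - 0.125087×(0.769966 - 0.524372)/(0.125087 - 0.590672)
       = 0.835949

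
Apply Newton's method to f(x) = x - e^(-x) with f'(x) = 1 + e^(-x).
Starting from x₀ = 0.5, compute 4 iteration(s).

f(x) = x - e^(-x)
f'(x) = 1 + e^(-x)
x₀ = 0.5

Newton-Raphson formula: x_{n+1} = x_n - f(x_n)/f'(x_n)

Iteration 1:
  f(0.500000) = -0.106531
  f'(0.500000) = 1.606531
  x_1 = 0.500000 - (-0.106531)/1.606531 = 0.566311
Iteration 2:
  f(0.566311) = -0.001305
  f'(0.566311) = 1.567616
  x_2 = 0.566311 - (-0.001305)/1.567616 = 0.567143
Iteration 3:
  f(0.567143) = 0.000000
  f'(0.567143) = 1.567143
  x_3 = 0.567143 - 0.000000/1.567143 = 0.567143
Iteration 4:
  f(0.567143) = 0.000000
  f'(0.567143) = 1.567143
  x_4 = 0.567143 - 0.000000/1.567143 = 0.567143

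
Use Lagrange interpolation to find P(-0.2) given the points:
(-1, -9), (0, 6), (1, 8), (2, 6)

Lagrange interpolation formula:
P(x) = Σ yᵢ × Lᵢ(x)
where Lᵢ(x) = Π_{j≠i} (x - xⱼ)/(xᵢ - xⱼ)

L_0(-0.2) = (-0.2 - 0)/(-1 - 0) × (-0.2 - 1)/(-1 - 1) × (-0.2 - 2)/(-1 - 2) = 0.088000
L_1(-0.2) = (-0.2 - (-1))/(0 - (-1)) × (-0.2 - 1)/(0 - 1) × (-0.2 - 2)/(0 - 2) = 1.056000
L_2(-0.2) = (-0.2 - (-1))/(1 - (-1)) × (-0.2 - 0)/(1 - 0) × (-0.2 - 2)/(1 - 2) = -0.176000
L_3(-0.2) = (-0.2 - (-1))/(2 - (-1)) × (-0.2 - 0)/(2 - 0) × (-0.2 - 1)/(2 - 1) = 0.032000

P(-0.2) = (-9)×L_0(-0.2) + 6×L_1(-0.2) + 8×L_2(-0.2) + 6×L_3(-0.2)
P(-0.2) = 4.328000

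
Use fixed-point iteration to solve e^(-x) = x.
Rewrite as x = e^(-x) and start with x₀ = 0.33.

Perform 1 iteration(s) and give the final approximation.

Equation: e^(-x) = x
Fixed-point form: x = e^(-x)
x₀ = 0.33

x_1 = g(0.330000) = 0.718924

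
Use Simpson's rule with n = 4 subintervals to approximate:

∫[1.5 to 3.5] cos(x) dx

f(x) = cos(x)
a = 1.5, b = 3.5, n = 4
h = (b - a)/n = 0.500000

Simpson's rule: (h/3)[f(x₀) + 4f(x₁) + 2f(x₂) + ... + f(xₙ)]

x_0 = 1.5000, f(x_0) = 0.070737, coefficient = 1
x_1 = 2.0000, f(x_1) = -0.416147, coefficient = 4
x_2 = 2.5000, f(x_2) = -0.801144, coefficient = 2
x_3 = 3.0000, f(x_3) = -0.989992, coefficient = 4
x_4 = 3.5000, f(x_4) = -0.936457, coefficient = 1

I ≈ (0.500000/3) × -8.092564 = -1.348761
Exact value: -1.348278
Error: 0.000482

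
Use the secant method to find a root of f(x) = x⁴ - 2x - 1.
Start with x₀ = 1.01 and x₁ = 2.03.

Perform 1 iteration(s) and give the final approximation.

f(x) = x⁴ - 2x - 1
x₀ = 1.01, x₁ = 2.03

Secant formula: x_{n+1} = x_n - f(x_n)(x_n - x_{n-1})/(f(x_n) - f(x_{n-1}))

Iteration 1:
  f(1.010000) = -1.979396
  f(2.030000) = 11.921817
  x_2 = 2.030000 - 11.921817×(2.030000 - 1.010000)/(11.921817 - (-1.979396))
       = 1.155238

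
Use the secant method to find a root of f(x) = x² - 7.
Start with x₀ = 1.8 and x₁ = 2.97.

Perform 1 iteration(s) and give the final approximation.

f(x) = x² - 7
x₀ = 1.8, x₁ = 2.97

Secant formula: x_{n+1} = x_n - f(x_n)(x_n - x_{n-1})/(f(x_n) - f(x_{n-1}))

Iteration 1:
  f(1.800000) = -3.760000
  f(2.970000) = 1.820900
  x_2 = 2.970000 - 1.820900×(2.970000 - 1.800000)/(1.820900 - (-3.760000))
       = 2.588260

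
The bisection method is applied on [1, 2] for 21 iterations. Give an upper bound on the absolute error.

Bisection error bound: |error| ≤ (b-a)/2^n
|error| ≤ (2 - 1)/2^21 = 1/2^21
|error| ≤ 0.0000004768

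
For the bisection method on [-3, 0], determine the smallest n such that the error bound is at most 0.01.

We need (b-a)/2^n ≤ 0.01
(0 - (-3))/2^n ≤ 0.01
3/2^n ≤ 0.01
2^n ≥ 300
n ≥ log₂(300) = 8.23
n ≥ 9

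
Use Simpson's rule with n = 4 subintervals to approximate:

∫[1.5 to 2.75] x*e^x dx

f(x) = x*e^x
a = 1.5, b = 2.75, n = 4
h = (b - a)/n = 0.312500

Simpson's rule: (h/3)[f(x₀) + 4f(x₁) + 2f(x₂) + ... + f(xₙ)]

x_0 = 1.5000, f(x_0) = 6.722534, coefficient = 1
x_1 = 1.8125, f(x_1) = 11.102909, coefficient = 4
x_2 = 2.1250, f(x_2) = 17.792407, coefficient = 2
x_3 = 2.4375, f(x_3) = 27.895710, coefficient = 4
x_4 = 2.7500, f(x_4) = 43.017238, coefficient = 1

I ≈ (0.312500/3) × 241.319061 = 25.137402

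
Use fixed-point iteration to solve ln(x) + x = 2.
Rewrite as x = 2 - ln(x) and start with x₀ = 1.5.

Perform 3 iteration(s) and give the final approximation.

Equation: ln(x) + x = 2
Fixed-point form: x = 2 - ln(x)
x₀ = 1.5

x_1 = g(1.500000) = 1.594535
x_2 = g(1.594535) = 1.533418
x_3 = g(1.533418) = 1.572501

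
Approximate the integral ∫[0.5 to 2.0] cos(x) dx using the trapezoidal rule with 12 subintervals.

f(x) = cos(x)
a = 0.5, b = 2.0, n = 12
h = (b - a)/n = 0.125000

Trapezoidal rule: (h/2)[f(x₀) + 2f(x₁) + 2f(x₂) + ... + f(xₙ)]

x_0 = 0.5000, f(x_0) = 0.877583, coefficient = 1
x_1 = 0.6250, f(x_1) = 0.810963, coefficient = 2
x_2 = 0.7500, f(x_2) = 0.731689, coefficient = 2
x_3 = 0.8750, f(x_3) = 0.640997, coefficient = 2
x_4 = 1.0000, f(x_4) = 0.540302, coefficient = 2
x_5 = 1.1250, f(x_5) = 0.431177, coefficient = 2
x_6 = 1.2500, f(x_6) = 0.315322, coefficient = 2
x_7 = 1.3750, f(x_7) = 0.194548, coefficient = 2
x_8 = 1.5000, f(x_8) = 0.070737, coefficient = 2
x_9 = 1.6250, f(x_9) = -0.054177, coefficient = 2
x_10 = 1.7500, f(x_10) = -0.178246, coefficient = 2
x_11 = 1.8750, f(x_11) = -0.299534, coefficient = 2
x_12 = 2.0000, f(x_12) = -0.416147, coefficient = 1

I ≈ (0.125000/2) × 6.868992 = 0.429312
Exact value: 0.429872
Error: 0.000560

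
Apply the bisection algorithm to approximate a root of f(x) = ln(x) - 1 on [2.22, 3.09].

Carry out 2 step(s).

f(x) = ln(x) - 1
Initial interval: [2.22, 3.09]

Iteration 1:
  c_1 = (2.220000 + 3.090000)/2 = 2.655000
  f(c_1) = f(2.655000) = -0.023555
  f(a) × f(c) ≥ 0, new interval: [2.655000, 3.090000]
Iteration 2:
  c_2 = (2.655000 + 3.090000)/2 = 2.872500
  f(c_2) = f(2.872500) = 0.055183
  f(a) × f(c) < 0, new interval: [2.655000, 2.872500]

After 2 iteration(s), the approximation is c_2 = 2.872500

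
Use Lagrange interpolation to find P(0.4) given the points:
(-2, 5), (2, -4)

Lagrange interpolation formula:
P(x) = Σ yᵢ × Lᵢ(x)
where Lᵢ(x) = Π_{j≠i} (x - xⱼ)/(xᵢ - xⱼ)

L_0(0.4) = (0.4 - 2)/(-2 - 2) = 0.400000
L_1(0.4) = (0.4 - (-2))/(2 - (-2)) = 0.600000

P(0.4) = 5×L_0(0.4) + (-4)×L_1(0.4)
P(0.4) = -0.400000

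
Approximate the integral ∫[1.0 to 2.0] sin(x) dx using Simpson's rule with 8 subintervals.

f(x) = sin(x)
a = 1.0, b = 2.0, n = 8
h = (b - a)/n = 0.125000

Simpson's rule: (h/3)[f(x₀) + 4f(x₁) + 2f(x₂) + ... + f(xₙ)]

x_0 = 1.0000, f(x_0) = 0.841471, coefficient = 1
x_1 = 1.1250, f(x_1) = 0.902268, coefficient = 4
x_2 = 1.2500, f(x_2) = 0.948985, coefficient = 2
x_3 = 1.3750, f(x_3) = 0.980893, coefficient = 4
x_4 = 1.5000, f(x_4) = 0.997495, coefficient = 2
x_5 = 1.6250, f(x_5) = 0.998531, coefficient = 4
x_6 = 1.7500, f(x_6) = 0.983986, coefficient = 2
x_7 = 1.8750, f(x_7) = 0.954086, coefficient = 4
x_8 = 2.0000, f(x_8) = 0.909297, coefficient = 1

I ≈ (0.125000/3) × 22.954811 = 0.956450
Exact value: 0.956449
Error: 0.000001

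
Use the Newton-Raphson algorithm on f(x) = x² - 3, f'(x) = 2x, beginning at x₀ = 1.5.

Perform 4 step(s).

f(x) = x² - 3
f'(x) = 2x
x₀ = 1.5

Newton-Raphson formula: x_{n+1} = x_n - f(x_n)/f'(x_n)

Iteration 1:
  f(1.500000) = -0.750000
  f'(1.500000) = 3.000000
  x_1 = 1.500000 - (-0.750000)/3.000000 = 1.750000
Iteration 2:
  f(1.750000) = 0.062500
  f'(1.750000) = 3.500000
  x_2 = 1.750000 - 0.062500/3.500000 = 1.732143
Iteration 3:
  f(1.732143) = 0.000319
  f'(1.732143) = 3.464286
  x_3 = 1.732143 - 0.000319/3.464286 = 1.732051
Iteration 4:
  f(1.732051) = 0.000000
  f'(1.732051) = 3.464102
  x_4 = 1.732051 - 0.000000/3.464102 = 1.732051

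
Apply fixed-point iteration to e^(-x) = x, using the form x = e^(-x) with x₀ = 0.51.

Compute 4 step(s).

Equation: e^(-x) = x
Fixed-point form: x = e^(-x)
x₀ = 0.51

x_1 = g(0.510000) = 0.600496
x_2 = g(0.600496) = 0.548540
x_3 = g(0.548540) = 0.577793
x_4 = g(0.577793) = 0.561135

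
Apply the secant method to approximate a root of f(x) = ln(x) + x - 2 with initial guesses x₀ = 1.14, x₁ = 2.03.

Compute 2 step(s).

f(x) = ln(x) + x - 2
x₀ = 1.14, x₁ = 2.03

Secant formula: x_{n+1} = x_n - f(x_n)(x_n - x_{n-1})/(f(x_n) - f(x_{n-1}))

Iteration 1:
  f(1.140000) = -0.728972
  f(2.030000) = 0.738036
  x_2 = 2.030000 - 0.738036×(2.030000 - 1.140000)/(0.738036 - (-0.728972))
       = 1.582251
Iteration 2:
  f(2.030000) = 0.738036
  f(1.582251) = 0.041099
  x_3 = 1.582251 - 0.041099×(1.582251 - 2.030000)/(0.041099 - 0.738036)
       = 1.555847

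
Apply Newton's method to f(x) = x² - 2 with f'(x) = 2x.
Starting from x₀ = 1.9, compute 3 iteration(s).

f(x) = x² - 2
f'(x) = 2x
x₀ = 1.9

Newton-Raphson formula: x_{n+1} = x_n - f(x_n)/f'(x_n)

Iteration 1:
  f(1.900000) = 1.610000
  f'(1.900000) = 3.800000
  x_1 = 1.900000 - 1.610000/3.800000 = 1.476316
Iteration 2:
  f(1.476316) = 0.179508
  f'(1.476316) = 2.952632
  x_2 = 1.476316 - 0.179508/2.952632 = 1.415520
Iteration 3:
  f(1.415520) = 0.003696
  f'(1.415520) = 2.831039
  x_3 = 1.415520 - 0.003696/2.831039 = 1.414214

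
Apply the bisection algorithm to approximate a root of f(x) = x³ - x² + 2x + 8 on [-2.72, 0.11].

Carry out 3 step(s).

f(x) = x³ - x² + 2x + 8
Initial interval: [-2.72, 0.11]

Iteration 1:
  c_1 = (-2.720000 + 0.110000)/2 = -1.305000
  f(c_1) = f(-1.305000) = 1.464527
  f(a) × f(c) < 0, new interval: [-2.720000, -1.305000]
Iteration 2:
  c_2 = (-2.720000 + (-1.305000))/2 = -2.012500
  f(c_2) = f(-2.012500) = -8.226096
  f(a) × f(c) ≥ 0, new interval: [-2.012500, -1.305000]
Iteration 3:
  c_3 = (-2.012500 + (-1.305000))/2 = -1.658750
  f(c_3) = f(-1.658750) = -2.632922
  f(a) × f(c) ≥ 0, new interval: [-1.658750, -1.305000]

After 3 iteration(s), the approximation is c_3 = -1.658750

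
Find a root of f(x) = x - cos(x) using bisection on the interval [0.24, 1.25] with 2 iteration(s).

f(x) = x - cos(x)
Initial interval: [0.24, 1.25]

Iteration 1:
  c_1 = (0.240000 + 1.250000)/2 = 0.745000
  f(c_1) = f(0.745000) = 0.009912
  f(a) × f(c) < 0, new interval: [0.240000, 0.745000]
Iteration 2:
  c_2 = (0.240000 + 0.745000)/2 = 0.492500
  f(c_2) = f(0.492500) = -0.388654
  f(a) × f(c) ≥ 0, new interval: [0.492500, 0.745000]

After 2 iteration(s), the approximation is c_2 = 0.492500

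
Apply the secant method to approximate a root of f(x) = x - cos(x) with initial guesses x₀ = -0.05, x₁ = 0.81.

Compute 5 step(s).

f(x) = x - cos(x)
x₀ = -0.05, x₁ = 0.81

Secant formula: x_{n+1} = x_n - f(x_n)(x_n - x_{n-1})/(f(x_n) - f(x_{n-1}))

Iteration 1:
  f(-0.050000) = -1.048750
  f(0.810000) = 0.120502
  x_2 = 0.810000 - 0.120502×(0.810000 - (-0.050000))/(0.120502 - (-1.048750))
       = 0.721370
Iteration 2:
  f(0.810000) = 0.120502
  f(0.721370) = -0.029532
  x_3 = 0.721370 - (-0.029532)×(0.721370 - 0.810000)/(-0.029532 - 0.120502)
       = 0.738815
Iteration 3:
  f(0.721370) = -0.029532
  f(0.738815) = -0.000451
  x_4 = 0.738815 - (-0.000451)×(0.738815 - 0.721370)/(-0.000451 - (-0.029532))
       = 0.739086
Iteration 4:
  f(0.738815) = -0.000451
  f(0.739086) = 0.000002
  x_5 = 0.739086 - 0.000002×(0.739086 - 0.738815)/(0.000002 - (-0.000451))
       = 0.739085
Iteration 5:
  f(0.739086) = 0.000002
  f(0.739085) = 0.000000
  x_6 = 0.739085 - 0.000000×(0.739085 - 0.739086)/(0.000000 - 0.000002)
       = 0.739085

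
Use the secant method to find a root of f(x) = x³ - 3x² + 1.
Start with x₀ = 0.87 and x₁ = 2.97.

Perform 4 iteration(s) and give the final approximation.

f(x) = x³ - 3x² + 1
x₀ = 0.87, x₁ = 2.97

Secant formula: x_{n+1} = x_n - f(x_n)(x_n - x_{n-1})/(f(x_n) - f(x_{n-1}))

Iteration 1:
  f(0.870000) = -0.612197
  f(2.970000) = 0.735373
  x_2 = 2.970000 - 0.735373×(2.970000 - 0.870000)/(0.735373 - (-0.612197))
       = 1.824024
Iteration 2:
  f(2.970000) = 0.735373
  f(1.824024) = -2.912547
  x_3 = 1.824024 - (-2.912547)×(1.824024 - 2.970000)/(-2.912547 - 0.735373)
       = 2.738986
Iteration 3:
  f(1.824024) = -2.912547
  f(2.738986) = -0.958138
  x_4 = 2.738986 - (-0.958138)×(2.738986 - 1.824024)/(-0.958138 - (-2.912547))
       = 3.187541
Iteration 4:
  f(2.738986) = -0.958138
  f(3.187541) = 2.905498
  x_5 = 3.187541 - 2.905498×(3.187541 - 2.738986)/(2.905498 - (-0.958138))
       = 2.850223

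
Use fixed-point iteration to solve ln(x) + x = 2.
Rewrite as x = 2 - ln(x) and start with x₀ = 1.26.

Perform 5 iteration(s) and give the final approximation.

Equation: ln(x) + x = 2
Fixed-point form: x = 2 - ln(x)
x₀ = 1.26

x_1 = g(1.260000) = 1.768888
x_2 = g(1.768888) = 1.429649
x_3 = g(1.429649) = 1.642571
x_4 = g(1.642571) = 1.503737
x_5 = g(1.503737) = 1.592047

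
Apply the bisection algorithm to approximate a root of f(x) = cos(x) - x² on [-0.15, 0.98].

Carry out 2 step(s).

f(x) = cos(x) - x²
Initial interval: [-0.15, 0.98]

Iteration 1:
  c_1 = (-0.150000 + 0.980000)/2 = 0.415000
  f(c_1) = f(0.415000) = 0.742891
  f(a) × f(c) ≥ 0, new interval: [0.415000, 0.980000]
Iteration 2:
  c_2 = (0.415000 + 0.980000)/2 = 0.697500
  f(c_2) = f(0.697500) = 0.279944
  f(a) × f(c) ≥ 0, new interval: [0.697500, 0.980000]

After 2 iteration(s), the approximation is c_2 = 0.697500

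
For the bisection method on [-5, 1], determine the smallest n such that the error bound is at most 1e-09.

We need (b-a)/2^n ≤ 1e-09
(1 - (-5))/2^n ≤ 1e-09
6/2^n ≤ 1e-09
2^n ≥ 6000000000
n ≥ log₂(6000000000) = 32.48
n ≥ 33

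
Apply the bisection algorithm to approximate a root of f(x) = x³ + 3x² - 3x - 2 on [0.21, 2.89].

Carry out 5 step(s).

f(x) = x³ + 3x² - 3x - 2
Initial interval: [0.21, 2.89]

Iteration 1:
  c_1 = (0.210000 + 2.890000)/2 = 1.550000
  f(c_1) = f(1.550000) = 4.281375
  f(a) × f(c) < 0, new interval: [0.210000, 1.550000]
Iteration 2:
  c_2 = (0.210000 + 1.550000)/2 = 0.880000
  f(c_2) = f(0.880000) = -1.635328
  f(a) × f(c) ≥ 0, new interval: [0.880000, 1.550000]
Iteration 3:
  c_3 = (0.880000 + 1.550000)/2 = 1.215000
  f(c_3) = f(1.215000) = 0.577288
  f(a) × f(c) < 0, new interval: [0.880000, 1.215000]
Iteration 4:
  c_4 = (0.880000 + 1.215000)/2 = 1.047500
  f(c_4) = f(1.047500) = -0.701355
  f(a) × f(c) ≥ 0, new interval: [1.047500, 1.215000]
Iteration 5:
  c_5 = (1.047500 + 1.215000)/2 = 1.131250
  f(c_5) = f(1.131250) = -0.106880
  f(a) × f(c) ≥ 0, new interval: [1.131250, 1.215000]

After 5 iteration(s), the approximation is c_5 = 1.131250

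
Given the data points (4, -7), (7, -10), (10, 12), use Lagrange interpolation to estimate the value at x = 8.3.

Lagrange interpolation formula:
P(x) = Σ yᵢ × Lᵢ(x)
where Lᵢ(x) = Π_{j≠i} (x - xⱼ)/(xᵢ - xⱼ)

L_0(8.3) = (8.3 - 7)/(4 - 7) × (8.3 - 10)/(4 - 10) = -0.122778
L_1(8.3) = (8.3 - 4)/(7 - 4) × (8.3 - 10)/(7 - 10) = 0.812222
L_2(8.3) = (8.3 - 4)/(10 - 4) × (8.3 - 7)/(10 - 7) = 0.310556

P(8.3) = (-7)×L_0(8.3) + (-10)×L_1(8.3) + 12×L_2(8.3)
P(8.3) = -3.536111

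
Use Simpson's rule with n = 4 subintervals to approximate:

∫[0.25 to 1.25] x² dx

f(x) = x²
a = 0.25, b = 1.25, n = 4
h = (b - a)/n = 0.250000

Simpson's rule: (h/3)[f(x₀) + 4f(x₁) + 2f(x₂) + ... + f(xₙ)]

x_0 = 0.2500, f(x_0) = 0.062500, coefficient = 1
x_1 = 0.5000, f(x_1) = 0.250000, coefficient = 4
x_2 = 0.7500, f(x_2) = 0.562500, coefficient = 2
x_3 = 1.0000, f(x_3) = 1.000000, coefficient = 4
x_4 = 1.2500, f(x_4) = 1.562500, coefficient = 1

I ≈ (0.250000/3) × 7.750000 = 0.645833
Exact value: 0.645833
Error: 0.000000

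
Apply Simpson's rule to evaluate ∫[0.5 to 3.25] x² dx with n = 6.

f(x) = x²
a = 0.5, b = 3.25, n = 6
h = (b - a)/n = 0.458333

Simpson's rule: (h/3)[f(x₀) + 4f(x₁) + 2f(x₂) + ... + f(xₙ)]

x_0 = 0.5000, f(x_0) = 0.250000, coefficient = 1
x_1 = 0.9583, f(x_1) = 0.918403, coefficient = 4
x_2 = 1.4167, f(x_2) = 2.006944, coefficient = 2
x_3 = 1.8750, f(x_3) = 3.515625, coefficient = 4
x_4 = 2.3333, f(x_4) = 5.444444, coefficient = 2
x_5 = 2.7917, f(x_5) = 7.793403, coefficient = 4
x_6 = 3.2500, f(x_6) = 10.562500, coefficient = 1

I ≈ (0.458333/3) × 74.625000 = 11.401042
Exact value: 11.401042
Error: 0.000000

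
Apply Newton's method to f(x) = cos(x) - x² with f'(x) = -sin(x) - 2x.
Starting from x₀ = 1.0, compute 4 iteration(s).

f(x) = cos(x) - x²
f'(x) = -sin(x) - 2x
x₀ = 1.0

Newton-Raphson formula: x_{n+1} = x_n - f(x_n)/f'(x_n)

Iteration 1:
  f(1.000000) = -0.459698
  f'(1.000000) = -2.841471
  x_1 = 1.000000 - (-0.459698)/(-2.841471) = 0.838218
Iteration 2:
  f(0.838218) = -0.033822
  f'(0.838218) = -2.419890
  x_2 = 0.838218 - (-0.033822)/(-2.419890) = 0.824242
Iteration 3:
  f(0.824242) = -0.000261
  f'(0.824242) = -2.382517
  x_3 = 0.824242 - (-0.000261)/(-2.382517) = 0.824132
Iteration 4:
  f(0.824132) = 0.000000
  f'(0.824132) = -2.382223
  x_4 = 0.824132 - 0.000000/(-2.382223) = 0.824132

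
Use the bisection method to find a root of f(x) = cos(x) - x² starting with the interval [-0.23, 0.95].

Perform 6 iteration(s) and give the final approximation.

f(x) = cos(x) - x²
Initial interval: [-0.23, 0.95]

Iteration 1:
  c_1 = (-0.230000 + 0.950000)/2 = 0.360000
  f(c_1) = f(0.360000) = 0.806297
  f(a) × f(c) ≥ 0, new interval: [0.360000, 0.950000]
Iteration 2:
  c_2 = (0.360000 + 0.950000)/2 = 0.655000
  f(c_2) = f(0.655000) = 0.364023
  f(a) × f(c) ≥ 0, new interval: [0.655000, 0.950000]
Iteration 3:
  c_3 = (0.655000 + 0.950000)/2 = 0.802500
  f(c_3) = f(0.802500) = 0.050905
  f(a) × f(c) ≥ 0, new interval: [0.802500, 0.950000]
Iteration 4:
  c_4 = (0.802500 + 0.950000)/2 = 0.876250
  f(c_4) = f(0.876250) = -0.127777
  f(a) × f(c) < 0, new interval: [0.802500, 0.876250]
Iteration 5:
  c_5 = (0.802500 + 0.876250)/2 = 0.839375
  f(c_5) = f(0.839375) = -0.036622
  f(a) × f(c) < 0, new interval: [0.802500, 0.839375]
Iteration 6:
  c_6 = (0.802500 + 0.839375)/2 = 0.820937
  f(c_6) = f(0.820937) = 0.007597
  f(a) × f(c) ≥ 0, new interval: [0.820937, 0.839375]

After 6 iteration(s), the approximation is c_6 = 0.820937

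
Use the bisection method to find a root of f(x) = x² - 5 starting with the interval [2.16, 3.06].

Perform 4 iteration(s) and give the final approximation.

f(x) = x² - 5
Initial interval: [2.16, 3.06]

Iteration 1:
  c_1 = (2.160000 + 3.060000)/2 = 2.610000
  f(c_1) = f(2.610000) = 1.812100
  f(a) × f(c) < 0, new interval: [2.160000, 2.610000]
Iteration 2:
  c_2 = (2.160000 + 2.610000)/2 = 2.385000
  f(c_2) = f(2.385000) = 0.688225
  f(a) × f(c) < 0, new interval: [2.160000, 2.385000]
Iteration 3:
  c_3 = (2.160000 + 2.385000)/2 = 2.272500
  f(c_3) = f(2.272500) = 0.164256
  f(a) × f(c) < 0, new interval: [2.160000, 2.272500]
Iteration 4:
  c_4 = (2.160000 + 2.272500)/2 = 2.216250
  f(c_4) = f(2.216250) = -0.088236
  f(a) × f(c) ≥ 0, new interval: [2.216250, 2.272500]

After 4 iteration(s), the approximation is c_4 = 2.216250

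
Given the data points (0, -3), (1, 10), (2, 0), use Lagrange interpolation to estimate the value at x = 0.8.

Lagrange interpolation formula:
P(x) = Σ yᵢ × Lᵢ(x)
where Lᵢ(x) = Π_{j≠i} (x - xⱼ)/(xᵢ - xⱼ)

L_0(0.8) = (0.8 - 1)/(0 - 1) × (0.8 - 2)/(0 - 2) = 0.120000
L_1(0.8) = (0.8 - 0)/(1 - 0) × (0.8 - 2)/(1 - 2) = 0.960000
L_2(0.8) = (0.8 - 0)/(2 - 0) × (0.8 - 1)/(2 - 1) = -0.080000

P(0.8) = (-3)×L_0(0.8) + 10×L_1(0.8) + 0×L_2(0.8)
P(0.8) = 9.240000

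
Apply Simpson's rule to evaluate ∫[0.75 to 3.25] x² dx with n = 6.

f(x) = x²
a = 0.75, b = 3.25, n = 6
h = (b - a)/n = 0.416667

Simpson's rule: (h/3)[f(x₀) + 4f(x₁) + 2f(x₂) + ... + f(xₙ)]

x_0 = 0.7500, f(x_0) = 0.562500, coefficient = 1
x_1 = 1.1667, f(x_1) = 1.361111, coefficient = 4
x_2 = 1.5833, f(x_2) = 2.506944, coefficient = 2
x_3 = 2.0000, f(x_3) = 4.000000, coefficient = 4
x_4 = 2.4167, f(x_4) = 5.840278, coefficient = 2
x_5 = 2.8333, f(x_5) = 8.027778, coefficient = 4
x_6 = 3.2500, f(x_6) = 10.562500, coefficient = 1

I ≈ (0.416667/3) × 81.375000 = 11.302083
Exact value: 11.302083
Error: 0.000000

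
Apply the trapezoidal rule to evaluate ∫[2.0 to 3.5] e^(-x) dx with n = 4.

f(x) = e^(-x)
a = 2.0, b = 3.5, n = 4
h = (b - a)/n = 0.375000

Trapezoidal rule: (h/2)[f(x₀) + 2f(x₁) + 2f(x₂) + ... + f(xₙ)]

x_0 = 2.0000, f(x_0) = 0.135335, coefficient = 1
x_1 = 2.3750, f(x_1) = 0.093014, coefficient = 2
x_2 = 2.7500, f(x_2) = 0.063928, coefficient = 2
x_3 = 3.1250, f(x_3) = 0.043937, coefficient = 2
x_4 = 3.5000, f(x_4) = 0.030197, coefficient = 1

I ≈ (0.375000/2) × 0.567291 = 0.106367
Exact value: 0.105138
Error: 0.001229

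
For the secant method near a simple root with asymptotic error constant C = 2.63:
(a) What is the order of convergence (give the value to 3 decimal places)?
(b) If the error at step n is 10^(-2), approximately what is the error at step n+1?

(a) Secant method has superlinear convergence with order φ = (1+√5)/2 ≈ 1.618.
    This means |e_{n+1}| ≈ C|e_n|^1.618.

(b) With |e_n| = 10^(-2) and C = 2.63:
    |e_{n+1}| ≈ 2.63 × (10^(-2))^1.618 = 2.63 × 10^(-3.24)

(a) ≈ 1.618 (golden ratio); (b) |e_{n+1}| ≈ 1.527e-03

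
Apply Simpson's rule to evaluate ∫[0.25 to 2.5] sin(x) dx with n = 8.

f(x) = sin(x)
a = 0.25, b = 2.5, n = 8
h = (b - a)/n = 0.281250

Simpson's rule: (h/3)[f(x₀) + 4f(x₁) + 2f(x₂) + ... + f(xₙ)]

x_0 = 0.2500, f(x_0) = 0.247404, coefficient = 1
x_1 = 0.5312, f(x_1) = 0.506611, coefficient = 4
x_2 = 0.8125, f(x_2) = 0.726009, coefficient = 2
x_3 = 1.0938, f(x_3) = 0.888355, coefficient = 4
x_4 = 1.3750, f(x_4) = 0.980893, coefficient = 2
x_5 = 1.6562, f(x_5) = 0.996351, coefficient = 4
x_6 = 1.9375, f(x_6) = 0.933514, coefficient = 2
x_7 = 2.2188, f(x_7) = 0.797321, coefficient = 4
x_8 = 2.5000, f(x_8) = 0.598472, coefficient = 1

I ≈ (0.281250/3) × 18.881260 = 1.770118
Exact value: 1.770056
Error: 0.000062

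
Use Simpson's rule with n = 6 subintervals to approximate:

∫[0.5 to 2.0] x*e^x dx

f(x) = x*e^x
a = 0.5, b = 2.0, n = 6
h = (b - a)/n = 0.250000

Simpson's rule: (h/3)[f(x₀) + 4f(x₁) + 2f(x₂) + ... + f(xₙ)]

x_0 = 0.5000, f(x_0) = 0.824361, coefficient = 1
x_1 = 0.7500, f(x_1) = 1.587750, coefficient = 4
x_2 = 1.0000, f(x_2) = 2.718282, coefficient = 2
x_3 = 1.2500, f(x_3) = 4.362929, coefficient = 4
x_4 = 1.5000, f(x_4) = 6.722534, coefficient = 2
x_5 = 1.7500, f(x_5) = 10.070555, coefficient = 4
x_6 = 2.0000, f(x_6) = 14.778112, coefficient = 1

I ≈ (0.250000/3) × 98.569037 = 8.214086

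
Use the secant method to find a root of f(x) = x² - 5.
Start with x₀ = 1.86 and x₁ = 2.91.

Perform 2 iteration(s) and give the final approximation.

f(x) = x² - 5
x₀ = 1.86, x₁ = 2.91

Secant formula: x_{n+1} = x_n - f(x_n)(x_n - x_{n-1})/(f(x_n) - f(x_{n-1}))

Iteration 1:
  f(1.860000) = -1.540400
  f(2.910000) = 3.468100
  x_2 = 2.910000 - 3.468100×(2.910000 - 1.860000)/(3.468100 - (-1.540400))
       = 2.182935
Iteration 2:
  f(2.910000) = 3.468100
  f(2.182935) = -0.234795
  x_3 = 2.182935 - (-0.234795)×(2.182935 - 2.910000)/(-0.234795 - 3.468100)
       = 2.229037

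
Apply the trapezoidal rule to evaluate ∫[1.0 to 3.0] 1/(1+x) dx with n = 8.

f(x) = 1/(1+x)
a = 1.0, b = 3.0, n = 8
h = (b - a)/n = 0.250000

Trapezoidal rule: (h/2)[f(x₀) + 2f(x₁) + 2f(x₂) + ... + f(xₙ)]

x_0 = 1.0000, f(x_0) = 0.500000, coefficient = 1
x_1 = 1.2500, f(x_1) = 0.444444, coefficient = 2
x_2 = 1.5000, f(x_2) = 0.400000, coefficient = 2
x_3 = 1.7500, f(x_3) = 0.363636, coefficient = 2
x_4 = 2.0000, f(x_4) = 0.333333, coefficient = 2
x_5 = 2.2500, f(x_5) = 0.307692, coefficient = 2
x_6 = 2.5000, f(x_6) = 0.285714, coefficient = 2
x_7 = 2.7500, f(x_7) = 0.266667, coefficient = 2
x_8 = 3.0000, f(x_8) = 0.250000, coefficient = 1

I ≈ (0.250000/2) × 5.552975 = 0.694122
Exact value: 0.693147
Error: 0.000975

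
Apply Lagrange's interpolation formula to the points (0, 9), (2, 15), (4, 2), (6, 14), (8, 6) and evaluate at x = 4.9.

Lagrange interpolation formula:
P(x) = Σ yᵢ × Lᵢ(x)
where Lᵢ(x) = Π_{j≠i} (x - xⱼ)/(xᵢ - xⱼ)

L_0(4.9) = (4.9 - 2)/(0 - 2) × (4.9 - 4)/(0 - 4) × (4.9 - 6)/(0 - 6) × (4.9 - 8)/(0 - 8) = 0.023177
L_1(4.9) = (4.9 - 0)/(2 - 0) × (4.9 - 4)/(2 - 4) × (4.9 - 6)/(2 - 6) × (4.9 - 8)/(2 - 8) = -0.156647
L_2(4.9) = (4.9 - 0)/(4 - 0) × (4.9 - 2)/(4 - 2) × (4.9 - 6)/(4 - 6) × (4.9 - 8)/(4 - 8) = 0.757127
L_3(4.9) = (4.9 - 0)/(6 - 0) × (4.9 - 2)/(6 - 2) × (4.9 - 4)/(6 - 4) × (4.9 - 8)/(6 - 8) = 0.412978
L_4(4.9) = (4.9 - 0)/(8 - 0) × (4.9 - 2)/(8 - 2) × (4.9 - 4)/(8 - 4) × (4.9 - 6)/(8 - 6) = -0.036635

P(4.9) = 9×L_0(4.9) + 15×L_1(4.9) + 2×L_2(4.9) + 14×L_3(4.9) + 6×L_4(4.9)
P(4.9) = 4.935029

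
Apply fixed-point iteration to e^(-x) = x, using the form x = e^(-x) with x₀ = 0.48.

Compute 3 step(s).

Equation: e^(-x) = x
Fixed-point form: x = e^(-x)
x₀ = 0.48

x_1 = g(0.480000) = 0.618783
x_2 = g(0.618783) = 0.538599
x_3 = g(0.538599) = 0.583565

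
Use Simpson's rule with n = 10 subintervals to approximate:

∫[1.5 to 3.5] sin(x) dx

f(x) = sin(x)
a = 1.5, b = 3.5, n = 10
h = (b - a)/n = 0.200000

Simpson's rule: (h/3)[f(x₀) + 4f(x₁) + 2f(x₂) + ... + f(xₙ)]

x_0 = 1.5000, f(x_0) = 0.997495, coefficient = 1
x_1 = 1.7000, f(x_1) = 0.991665, coefficient = 4
x_2 = 1.9000, f(x_2) = 0.946300, coefficient = 2
x_3 = 2.1000, f(x_3) = 0.863209, coefficient = 4
x_4 = 2.3000, f(x_4) = 0.745705, coefficient = 2
x_5 = 2.5000, f(x_5) = 0.598472, coefficient = 4
x_6 = 2.7000, f(x_6) = 0.427380, coefficient = 2
x_7 = 2.9000, f(x_7) = 0.239249, coefficient = 4
x_8 = 3.1000, f(x_8) = 0.041581, coefficient = 2
x_9 = 3.3000, f(x_9) = -0.157746, coefficient = 4
x_10 = 3.5000, f(x_10) = -0.350783, coefficient = 1

I ≈ (0.200000/3) × 15.108043 = 1.007203
Exact value: 1.007194
Error: 0.000009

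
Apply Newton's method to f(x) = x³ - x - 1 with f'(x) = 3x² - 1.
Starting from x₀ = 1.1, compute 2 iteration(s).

f(x) = x³ - x - 1
f'(x) = 3x² - 1
x₀ = 1.1

Newton-Raphson formula: x_{n+1} = x_n - f(x_n)/f'(x_n)

Iteration 1:
  f(1.100000) = -0.769000
  f'(1.100000) = 2.630000
  x_1 = 1.100000 - (-0.769000)/2.630000 = 1.392395
Iteration 2:
  f(1.392395) = 0.307132
  f'(1.392395) = 4.816295
  x_2 = 1.392395 - 0.307132/4.816295 = 1.328626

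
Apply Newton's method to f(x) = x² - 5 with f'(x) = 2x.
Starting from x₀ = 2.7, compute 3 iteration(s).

f(x) = x² - 5
f'(x) = 2x
x₀ = 2.7

Newton-Raphson formula: x_{n+1} = x_n - f(x_n)/f'(x_n)

Iteration 1:
  f(2.700000) = 2.290000
  f'(2.700000) = 5.400000
  x_1 = 2.700000 - 2.290000/5.400000 = 2.275926
Iteration 2:
  f(2.275926) = 0.179839
  f'(2.275926) = 4.551852
  x_2 = 2.275926 - 0.179839/4.551852 = 2.236417
Iteration 3:
  f(2.236417) = 0.001561
  f'(2.236417) = 4.472834
  x_3 = 2.236417 - 0.001561/4.472834 = 2.236068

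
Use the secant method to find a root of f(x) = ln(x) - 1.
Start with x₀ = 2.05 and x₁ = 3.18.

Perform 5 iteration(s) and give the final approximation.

f(x) = ln(x) - 1
x₀ = 2.05, x₁ = 3.18

Secant formula: x_{n+1} = x_n - f(x_n)(x_n - x_{n-1})/(f(x_n) - f(x_{n-1}))

Iteration 1:
  f(2.050000) = -0.282160
  f(3.180000) = 0.156881
  x_2 = 3.180000 - 0.156881×(3.180000 - 2.050000)/(0.156881 - (-0.282160))
       = 2.776221
Iteration 2:
  f(3.180000) = 0.156881
  f(2.776221) = 0.021091
  x_3 = 2.776221 - 0.021091×(2.776221 - 3.180000)/(0.021091 - 0.156881)
       = 2.713507
Iteration 3:
  f(2.776221) = 0.021091
  f(2.713507) = -0.001758
  x_4 = 2.713507 - (-0.001758)×(2.713507 - 2.776221)/(-0.001758 - 0.021091)
       = 2.718333
Iteration 4:
  f(2.713507) = -0.001758
  f(2.718333) = 0.000019
  x_5 = 2.718333 - 0.000019×(2.718333 - 2.713507)/(0.000019 - (-0.001758))
       = 2.718282
Iteration 5:
  f(2.718333) = 0.000019
  f(2.718282) = 0.000000
  x_6 = 2.718282 - 0.000000×(2.718282 - 2.718333)/(0.000000 - 0.000019)
       = 2.718282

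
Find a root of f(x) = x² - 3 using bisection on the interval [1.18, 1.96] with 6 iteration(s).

f(x) = x² - 3
Initial interval: [1.18, 1.96]

Iteration 1:
  c_1 = (1.180000 + 1.960000)/2 = 1.570000
  f(c_1) = f(1.570000) = -0.535100
  f(a) × f(c) ≥ 0, new interval: [1.570000, 1.960000]
Iteration 2:
  c_2 = (1.570000 + 1.960000)/2 = 1.765000
  f(c_2) = f(1.765000) = 0.115225
  f(a) × f(c) < 0, new interval: [1.570000, 1.765000]
Iteration 3:
  c_3 = (1.570000 + 1.765000)/2 = 1.667500
  f(c_3) = f(1.667500) = -0.219444
  f(a) × f(c) ≥ 0, new interval: [1.667500, 1.765000]
Iteration 4:
  c_4 = (1.667500 + 1.765000)/2 = 1.716250
  f(c_4) = f(1.716250) = -0.054486
  f(a) × f(c) ≥ 0, new interval: [1.716250, 1.765000]
Iteration 5:
  c_5 = (1.716250 + 1.765000)/2 = 1.740625
  f(c_5) = f(1.740625) = 0.029775
  f(a) × f(c) < 0, new interval: [1.716250, 1.740625]
Iteration 6:
  c_6 = (1.716250 + 1.740625)/2 = 1.728438
  f(c_6) = f(1.728438) = -0.012504
  f(a) × f(c) ≥ 0, new interval: [1.728438, 1.740625]

After 6 iteration(s), the approximation is c_6 = 1.728438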